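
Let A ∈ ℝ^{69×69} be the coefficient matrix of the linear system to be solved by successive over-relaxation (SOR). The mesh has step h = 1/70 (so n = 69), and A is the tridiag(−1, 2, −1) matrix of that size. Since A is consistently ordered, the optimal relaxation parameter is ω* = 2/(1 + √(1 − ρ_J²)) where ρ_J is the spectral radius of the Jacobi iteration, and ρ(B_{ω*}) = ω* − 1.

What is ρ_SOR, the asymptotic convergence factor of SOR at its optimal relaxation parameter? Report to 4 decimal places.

[ρ_J] n=69: ρ(B_J) = cos(π/(n+1)) = cos(π/70) = 0.9990.
1 − cos²(π/70) = sin²(π/70) ⇒ √(1−ρ_J²) = sin(π/70) = 0.04486.
[ω*] 2 ÷ (1 + 0.04486) = 2 ÷ 1.04486 = 1.9141.
and ρ(B_{ω*}) = 1.9141 − 1 = 0.9141.

ρ_SOR = 0.9141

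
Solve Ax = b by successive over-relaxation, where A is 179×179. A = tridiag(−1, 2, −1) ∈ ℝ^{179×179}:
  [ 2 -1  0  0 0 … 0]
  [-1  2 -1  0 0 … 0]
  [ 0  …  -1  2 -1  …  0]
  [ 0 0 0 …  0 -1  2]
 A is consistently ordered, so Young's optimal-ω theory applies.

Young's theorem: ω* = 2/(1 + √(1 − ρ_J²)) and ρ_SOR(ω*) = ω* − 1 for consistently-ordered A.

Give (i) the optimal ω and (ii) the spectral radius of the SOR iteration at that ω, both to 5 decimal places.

ω* = 1.96569, ρ_SOR = 0.96569

[ρ_J] n=179: ρ(B_J) = cos(π/(n+1)) = cos(π/180) = 0.99985.
√(1−ρ_J²) simplifies to sin(π/180) = 0.017452.
Then 2/(1+√(1−ρ_J²)) = 2/(1+0.017452); ω* = 2/1.017452 = 1.96569.
and ρ(B_{ω*}) = 1.96569 − 1 = 0.96569.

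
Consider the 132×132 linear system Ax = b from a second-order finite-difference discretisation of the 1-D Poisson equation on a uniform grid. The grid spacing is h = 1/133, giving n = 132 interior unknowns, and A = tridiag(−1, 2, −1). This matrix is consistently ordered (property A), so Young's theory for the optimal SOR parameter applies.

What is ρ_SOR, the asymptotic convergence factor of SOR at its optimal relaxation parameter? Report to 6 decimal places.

With n=132, ρ(Jacobi) = cos(π/133) = 0.999721.
√(1−ρ_J²) simplifies to sin(π/133) = 0.0236188.
Then 2/(1+√(1−ρ_J²)) = 2/(1+0.0236188); ω* = 2/1.0236188 = 1.953852.
[ρ_SOR] ω* − 1 = 0.953852.

ρ_SOR = 0.953852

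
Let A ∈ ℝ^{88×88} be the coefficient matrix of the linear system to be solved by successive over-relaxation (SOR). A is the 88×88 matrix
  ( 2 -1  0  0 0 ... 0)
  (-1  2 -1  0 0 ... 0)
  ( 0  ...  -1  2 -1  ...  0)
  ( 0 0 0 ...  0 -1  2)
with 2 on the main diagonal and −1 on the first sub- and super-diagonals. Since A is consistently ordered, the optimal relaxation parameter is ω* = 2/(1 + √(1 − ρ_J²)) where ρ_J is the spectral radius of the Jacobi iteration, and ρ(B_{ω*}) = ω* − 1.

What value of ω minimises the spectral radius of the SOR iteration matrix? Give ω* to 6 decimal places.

[ρ_J] n=88: ρ(B_J) = cos(π/(n+1)) = cos(π/89) = 0.999377.
√(1−ρ_J²) simplifies to sin(π/89) = 0.0352915.
So ω* = 2/1.0352915 = 1.931823 (Young).
and ρ(B_{ω*}) = 1.931823 − 1 = 0.931823.

ω* = 1.931823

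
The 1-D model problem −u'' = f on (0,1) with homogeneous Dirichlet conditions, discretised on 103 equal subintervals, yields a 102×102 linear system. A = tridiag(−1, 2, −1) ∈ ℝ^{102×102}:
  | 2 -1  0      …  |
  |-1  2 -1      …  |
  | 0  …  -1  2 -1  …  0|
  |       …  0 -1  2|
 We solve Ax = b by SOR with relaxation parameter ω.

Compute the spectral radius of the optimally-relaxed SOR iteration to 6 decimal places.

ρ_SOR = 0.940813

[ρ_J] n=102: ρ(B_J) = cos(π/(n+1)) = cos(π/103) = 0.999535.
√(1 − cos²(π/103)) = sin(π/103) ≈ 0.0304962.
Then 2/(1+√(1−ρ_J²)) = 2/(1+0.0304962); ω* = 2/1.0304962 = 1.940813.
ρ_SOR = ω* − 1 = 1.940813 − 1 = 0.940813.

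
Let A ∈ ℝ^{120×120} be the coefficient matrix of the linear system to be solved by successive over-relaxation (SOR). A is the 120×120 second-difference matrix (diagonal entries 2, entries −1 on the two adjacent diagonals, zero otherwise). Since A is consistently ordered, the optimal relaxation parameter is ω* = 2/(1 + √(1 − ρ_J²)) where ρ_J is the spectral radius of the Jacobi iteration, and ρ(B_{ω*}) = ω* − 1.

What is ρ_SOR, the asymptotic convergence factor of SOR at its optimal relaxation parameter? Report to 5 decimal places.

ρ_J = max_k |cos(kπ/121)| = cos(π/121) = 0.99966
1 − cos²(π/121) = sin²(π/121) ⇒ √(1−ρ_J²) = sin(π/121) = 0.025961.
Young: ω* = 2/(1+√(1−ρ_J²)) = 2/(1+0.025961) = 2/1.025961 = 1.94939.
At ω = 1.94939 every |λ(B_ω)| = ω−1, so ρ_SOR = 0.94939.

ρ_SOR = 0.94939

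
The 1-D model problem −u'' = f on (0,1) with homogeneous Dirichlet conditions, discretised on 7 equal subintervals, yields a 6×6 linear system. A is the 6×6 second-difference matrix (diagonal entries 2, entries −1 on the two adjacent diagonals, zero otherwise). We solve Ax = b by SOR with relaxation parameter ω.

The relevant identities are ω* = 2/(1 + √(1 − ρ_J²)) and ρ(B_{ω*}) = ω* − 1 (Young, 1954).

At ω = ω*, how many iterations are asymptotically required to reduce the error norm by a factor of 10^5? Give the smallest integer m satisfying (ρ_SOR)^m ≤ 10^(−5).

½·tridiag(1,0,1) at n=6: λ_k = cos(kπ/7); max |λ| at k=1 ⇒ ρ_J = cos(π/7) ≈ 0.9009689.
√(1 − cos²(π/7)) = sin(π/7) ≈ 0.4338837.
ω* = 2 / (1 + 0.4338837) = 2 / 1.4338837 ≈ 1.3948133.
At ω = 1.3948133 every |λ(B_ω)| = ω−1, so ρ_SOR = 0.3948133.
(0.3948133)^m ≤ 10^{−5}  ⇒  m·ln(0.3948133) ≤ −5·ln10  ⇒  m ≥ 12.388  ⇒  m = 13

m = 13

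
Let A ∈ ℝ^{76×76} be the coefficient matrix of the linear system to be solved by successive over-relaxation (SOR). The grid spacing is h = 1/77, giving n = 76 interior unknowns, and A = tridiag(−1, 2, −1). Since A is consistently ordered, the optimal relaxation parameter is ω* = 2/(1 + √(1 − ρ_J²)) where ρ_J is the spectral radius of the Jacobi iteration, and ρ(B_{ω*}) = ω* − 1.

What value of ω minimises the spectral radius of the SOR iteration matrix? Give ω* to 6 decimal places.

ρ_J = max_k |cos(kπ/77)| = cos(π/77) = 0.999168
√(1−ρ_J²) simplifies to sin(π/77) = 0.0407886.
ω* = 2/(1 + 0.0407886) = 2/1.0407886 = 1.921620.
[ρ_SOR] ω* − 1 = 0.921620.

ω* = 1.921620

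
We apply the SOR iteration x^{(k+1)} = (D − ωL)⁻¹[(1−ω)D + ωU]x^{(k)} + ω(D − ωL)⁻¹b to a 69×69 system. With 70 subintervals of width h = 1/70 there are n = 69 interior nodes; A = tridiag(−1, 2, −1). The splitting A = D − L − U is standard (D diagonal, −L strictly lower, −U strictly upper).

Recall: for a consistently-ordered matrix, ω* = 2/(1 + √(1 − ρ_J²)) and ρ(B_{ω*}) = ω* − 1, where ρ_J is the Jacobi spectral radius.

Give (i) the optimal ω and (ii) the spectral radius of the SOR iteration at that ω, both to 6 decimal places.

spectrum of D⁻¹(L+U) = {cos(kπ/70) : 1≤k≤69}; ρ_J = cos(π/70) = 0.998993.
√(1−ρ_J²) simplifies to sin(π/70) = 0.0448648.
Young: ω* = 2/(1+√(1−ρ_J²)) = 2/(1+0.0448648) = 2/1.0448648 = 1.914123.
and ρ(B_{ω*}) = 1.914123 − 1 = 0.914123.

ω* = 1.914123, ρ_SOR = 0.914123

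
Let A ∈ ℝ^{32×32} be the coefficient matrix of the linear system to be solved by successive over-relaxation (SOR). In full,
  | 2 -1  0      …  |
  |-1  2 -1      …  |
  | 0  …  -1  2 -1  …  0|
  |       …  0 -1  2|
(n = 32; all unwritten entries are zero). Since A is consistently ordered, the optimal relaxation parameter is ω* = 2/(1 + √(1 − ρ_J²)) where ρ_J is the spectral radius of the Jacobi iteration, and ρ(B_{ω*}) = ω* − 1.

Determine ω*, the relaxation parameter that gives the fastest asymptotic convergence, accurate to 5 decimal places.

ω* = 1.82639

spectrum of D⁻¹(L+U) = {cos(kπ/33) : 1≤k≤32}; ρ_J = cos(π/33) = 0.99547.
√(1−ρ_J²) = |sin(π/33)| = 0.095056
ω* = 2 / (1 + 0.095056) = 2 / 1.095056 ≈ 1.82639.
ρ_SOR = ω* − 1 = 1.82639 − 1 = 0.82639.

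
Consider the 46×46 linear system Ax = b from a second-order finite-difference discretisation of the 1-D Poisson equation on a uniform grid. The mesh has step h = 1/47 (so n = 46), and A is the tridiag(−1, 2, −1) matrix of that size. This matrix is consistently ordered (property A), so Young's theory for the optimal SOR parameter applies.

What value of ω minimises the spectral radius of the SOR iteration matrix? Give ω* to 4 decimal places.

B_J for the 46×46 system has eigenvalues cos(kπ/47); ρ_J = cos(π/47) = 0.9978.
√(1 − cos²(π/47)) = sin(π/47) ≈ 0.06679.
[ω*] 2 ÷ (1 + 0.06679) = 2 ÷ 1.06679 = 1.8748.
ρ_SOR = ω* − 1 = 1.8748 − 1 = 0.8748.

ω* = 1.8748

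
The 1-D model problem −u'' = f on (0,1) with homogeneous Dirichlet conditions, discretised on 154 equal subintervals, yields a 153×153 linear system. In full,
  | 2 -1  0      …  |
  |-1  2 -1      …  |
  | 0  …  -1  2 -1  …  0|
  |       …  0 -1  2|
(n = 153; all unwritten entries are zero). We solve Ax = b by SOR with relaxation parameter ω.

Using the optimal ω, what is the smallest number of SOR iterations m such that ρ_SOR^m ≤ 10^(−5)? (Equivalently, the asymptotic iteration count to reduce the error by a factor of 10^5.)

½·tridiag(1,0,1) at n=153: λ_k = cos(kπ/154); max |λ| at k=1 ⇒ ρ_J = cos(π/154) ≈ 0.9997919.
1 − cos²(π/154) = sin²(π/154) ⇒ √(1−ρ_J²) = sin(π/154) = 0.0203985.
ω* = 2 / (1 + 0.0203985) = 2 / 1.0203985 ≈ 1.9600186.
[ρ_SOR] ω* − 1 = 0.9600186.
5·ln10 = 11.5129; −ln(0.9600186) = 0.0408026; m = ⌈11.5129/0.0408026⌉ = ⌈282.161⌉ = 283.

m = 283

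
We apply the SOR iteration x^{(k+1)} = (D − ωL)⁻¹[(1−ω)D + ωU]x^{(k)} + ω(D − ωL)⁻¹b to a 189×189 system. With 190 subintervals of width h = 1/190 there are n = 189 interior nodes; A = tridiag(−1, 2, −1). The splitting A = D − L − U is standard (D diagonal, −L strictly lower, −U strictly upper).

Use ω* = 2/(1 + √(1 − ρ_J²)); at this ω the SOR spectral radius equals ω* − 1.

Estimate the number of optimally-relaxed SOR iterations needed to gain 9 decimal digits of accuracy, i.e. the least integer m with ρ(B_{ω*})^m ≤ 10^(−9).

n=189: λ(B_J) = 1 − λ(A)/2 = cos(kπ/190); k=1 gives ρ_J = 0.9998633.
√(1 − cos²(π/190)) = sin(π/190) ≈ 0.0165339.
Young: ω* = 2/(1+√(1−ρ_J²)) = 2/(1+0.0165339) = 2/1.0165339 = 1.9674700.
ρ(B_{ω*}) = ω*−1 = 0.9674700
For 9 digits: m = 9·ln10 / (−ln 0.9674700) = 20.7233/0.0330709 = 626.632; round up → m = 627.

m = 627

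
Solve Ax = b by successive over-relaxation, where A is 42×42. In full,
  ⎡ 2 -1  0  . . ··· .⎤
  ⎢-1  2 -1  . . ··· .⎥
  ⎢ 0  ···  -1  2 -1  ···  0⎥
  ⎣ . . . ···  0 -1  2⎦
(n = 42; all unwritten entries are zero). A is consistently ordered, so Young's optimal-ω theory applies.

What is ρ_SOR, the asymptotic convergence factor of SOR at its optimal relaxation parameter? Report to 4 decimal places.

spectrum of D⁻¹(L+U) = {cos(kπ/43) : 1≤k≤42}; ρ_J = cos(π/43) = 0.9973.
1 − cos²(π/43) = sin²(π/43) ⇒ √(1−ρ_J²) = sin(π/43) = 0.07300.
Then 2/(1+√(1−ρ_J²)) = 2/(1+0.07300); ω* = 2/1.07300 = 1.8639.
ρ(B_{ω*}) = ω*−1 = 0.8639

ρ_SOR = 0.8639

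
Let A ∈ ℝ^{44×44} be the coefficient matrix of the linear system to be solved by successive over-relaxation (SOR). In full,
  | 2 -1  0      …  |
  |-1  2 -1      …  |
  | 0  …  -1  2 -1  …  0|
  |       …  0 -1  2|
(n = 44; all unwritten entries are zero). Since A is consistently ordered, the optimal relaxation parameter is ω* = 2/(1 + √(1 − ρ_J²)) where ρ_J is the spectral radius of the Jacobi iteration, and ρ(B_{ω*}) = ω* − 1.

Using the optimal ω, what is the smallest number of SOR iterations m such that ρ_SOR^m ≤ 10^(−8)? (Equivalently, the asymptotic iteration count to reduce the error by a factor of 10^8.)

spectrum of D⁻¹(L+U) = {cos(kπ/45) : 1≤k≤44}; ρ_J = cos(π/45) = 0.9975641.
root = sin(π/45) = 0.0697565  (since 1−cos² = sin²).
ω* = 2 / (1 + 0.0697565) = 2 / 1.0697565 ≈ 1.8695843.
ρ(B_{ω*}) = ω*−1 = 0.8695843
Need (0.8695843)^m ≤ 10^(−8): m ≥ 8·ln10/|ln 0.8695843| = 18.4207/0.13974 = 131.821 ⇒ m = 132.

m = 132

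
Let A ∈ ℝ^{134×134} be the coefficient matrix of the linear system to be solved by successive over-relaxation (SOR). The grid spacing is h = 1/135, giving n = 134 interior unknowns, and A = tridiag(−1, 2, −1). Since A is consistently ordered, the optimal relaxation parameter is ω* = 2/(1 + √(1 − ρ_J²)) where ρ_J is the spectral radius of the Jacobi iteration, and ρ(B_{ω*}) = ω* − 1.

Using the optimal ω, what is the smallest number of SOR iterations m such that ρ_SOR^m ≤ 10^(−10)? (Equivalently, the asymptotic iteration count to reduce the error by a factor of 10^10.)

spectrum of D⁻¹(L+U) = {cos(kπ/135) : 1≤k≤134}; ρ_J = cos(π/135) = 0.9997292.
root = sin(π/135) = 0.0232690  (since 1−cos² = sin²).
[ω*] 2 ÷ (1 + 0.0232690) = 2 ÷ 1.0232690 = 1.9545203.
ρ(B_{ω*}) = ω*−1 = 0.9545203
Need (0.9545203)^m ≤ 10^(−10): m ≥ 10·ln10/|ln 0.9545203| = 23.0259/0.0465464 = 494.687 ⇒ m = 495.

m = 495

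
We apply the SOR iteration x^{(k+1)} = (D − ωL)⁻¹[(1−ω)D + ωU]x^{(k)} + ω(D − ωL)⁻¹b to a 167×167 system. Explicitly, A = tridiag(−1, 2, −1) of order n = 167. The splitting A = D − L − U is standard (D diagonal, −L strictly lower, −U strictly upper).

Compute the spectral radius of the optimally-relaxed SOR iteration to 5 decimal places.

spectrum of D⁻¹(L+U) = {cos(kπ/168) : 1≤k≤167}; ρ_J = cos(π/168) = 0.99983.
1 − cos²(π/168) = sin²(π/168) ⇒ √(1−ρ_J²) = sin(π/168) = 0.018699.
Then 2/(1+√(1−ρ_J²)) = 2/(1+0.018699); ω* = 2/1.018699 = 1.96329.
Hence ρ(B_{ω*}) = 1.96329 − 1 = 0.96329.

ρ_SOR = 0.96329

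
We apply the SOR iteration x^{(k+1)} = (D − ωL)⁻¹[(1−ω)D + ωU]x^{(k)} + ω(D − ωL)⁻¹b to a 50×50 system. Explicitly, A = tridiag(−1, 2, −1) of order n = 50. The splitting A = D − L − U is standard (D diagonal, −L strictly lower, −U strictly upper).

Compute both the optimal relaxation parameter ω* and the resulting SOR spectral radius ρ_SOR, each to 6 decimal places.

B_J for the 50×50 system has eigenvalues cos(kπ/51); ρ_J = cos(π/51) = 0.998103.
1 − cos²(π/51) = sin²(π/51) ⇒ √(1−ρ_J²) = sin(π/51) = 0.0615609.
Then 2/(1+√(1−ρ_J²)) = 2/(1+0.0615609); ω* = 2/1.0615609 = 1.884018.
Hence ρ(B_{ω*}) = 1.884018 − 1 = 0.884018.

ω* = 1.884018, ρ_SOR = 0.884018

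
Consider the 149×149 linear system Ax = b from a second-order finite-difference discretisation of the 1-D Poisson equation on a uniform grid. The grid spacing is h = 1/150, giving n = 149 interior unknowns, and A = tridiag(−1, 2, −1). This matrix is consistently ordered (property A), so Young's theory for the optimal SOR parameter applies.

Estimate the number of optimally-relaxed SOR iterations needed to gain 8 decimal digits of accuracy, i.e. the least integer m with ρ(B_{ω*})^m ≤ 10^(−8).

With n=149, ρ(Jacobi) = cos(π/150) = 0.9997807.
√(1−ρ_J²) = |sin(π/150)| = 0.0209424
ω* = 2 / (1 + 0.0209424) = 2 / 1.0209424 ≈ 1.9589744.
[ρ_SOR] ω* − 1 = 0.9589744.
8·ln10 = 18.4207; −ln(0.9589744) = 0.0418909; m = ⌈18.4207/0.0418909⌉ = ⌈439.730⌉ = 440.

m = 440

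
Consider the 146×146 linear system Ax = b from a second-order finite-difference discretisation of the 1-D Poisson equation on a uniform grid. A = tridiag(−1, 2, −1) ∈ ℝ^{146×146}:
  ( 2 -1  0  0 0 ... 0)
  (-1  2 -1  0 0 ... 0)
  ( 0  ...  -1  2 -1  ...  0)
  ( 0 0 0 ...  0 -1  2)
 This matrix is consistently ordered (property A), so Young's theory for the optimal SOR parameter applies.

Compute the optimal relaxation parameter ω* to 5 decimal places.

ω* = 1.95815

B_J for the 146×146 system has eigenvalues cos(kπ/147); ρ_J = cos(π/147) = 0.99977.
√(1−ρ_J²) simplifies to sin(π/147) = 0.021370.
Young: ω* = 2/(1+√(1−ρ_J²)) = 2/(1+0.021370) = 2/1.021370 = 1.95815.
ρ(B_{ω*}) = ω*−1 = 0.95815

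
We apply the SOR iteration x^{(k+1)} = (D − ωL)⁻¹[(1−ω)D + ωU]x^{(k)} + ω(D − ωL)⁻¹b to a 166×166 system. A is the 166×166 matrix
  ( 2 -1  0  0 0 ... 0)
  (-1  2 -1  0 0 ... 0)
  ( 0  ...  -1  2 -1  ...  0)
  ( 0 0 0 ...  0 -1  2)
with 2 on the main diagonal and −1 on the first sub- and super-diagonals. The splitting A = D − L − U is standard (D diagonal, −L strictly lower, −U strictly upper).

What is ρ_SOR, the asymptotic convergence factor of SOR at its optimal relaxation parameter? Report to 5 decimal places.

½·tridiag(1,0,1) at n=166: λ_k = cos(kπ/167); max |λ| at k=1 ⇒ ρ_J = cos(π/167) ≈ 0.99982.
1 − cos²(π/167) = sin²(π/167) ⇒ √(1−ρ_J²) = sin(π/167) = 0.018811.
Young: ω* = 2/(1+√(1−ρ_J²)) = 2/(1+0.018811) = 2/1.018811 = 1.96307.
ρ(B_{ω*}) = ω*−1 = 0.96307

ρ_SOR = 0.96307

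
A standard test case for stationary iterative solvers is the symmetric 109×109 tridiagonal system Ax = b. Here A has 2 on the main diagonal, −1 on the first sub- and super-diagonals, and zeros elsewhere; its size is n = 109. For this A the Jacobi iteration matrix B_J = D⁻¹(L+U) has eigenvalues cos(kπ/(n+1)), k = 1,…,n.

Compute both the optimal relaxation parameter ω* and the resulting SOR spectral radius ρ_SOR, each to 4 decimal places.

B_J for the 109×109 system has eigenvalues cos(kπ/110); ρ_J = cos(π/110) = 0.9996.
√(1 − cos²(π/110)) = sin(π/110) ≈ 0.02856.
So ω* = 2/1.02856 = 1.9445 (Young).
[ρ_SOR] ω* − 1 = 0.9445.

ω* = 1.9445, ρ_SOR = 0.9445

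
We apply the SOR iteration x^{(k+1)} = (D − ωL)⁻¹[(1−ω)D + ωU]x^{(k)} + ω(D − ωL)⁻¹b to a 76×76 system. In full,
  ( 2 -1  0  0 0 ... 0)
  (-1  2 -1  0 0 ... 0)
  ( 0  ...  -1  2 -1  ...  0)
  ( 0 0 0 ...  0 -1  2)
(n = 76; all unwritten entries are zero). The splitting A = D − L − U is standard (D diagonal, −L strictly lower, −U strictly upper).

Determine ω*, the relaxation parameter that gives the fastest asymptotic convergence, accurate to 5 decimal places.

spectrum of D⁻¹(L+U) = {cos(kπ/77) : 1≤k≤76}; ρ_J = cos(π/77) = 0.99917.
root = sin(π/77) = 0.040789  (since 1−cos² = sin²).
Young: ω* = 2/(1+√(1−ρ_J²)) = 2/(1+0.040789) = 2/1.040789 = 1.92162.
ρ_SOR = ω* − 1 ≈ 0.92162.

ω* = 1.92162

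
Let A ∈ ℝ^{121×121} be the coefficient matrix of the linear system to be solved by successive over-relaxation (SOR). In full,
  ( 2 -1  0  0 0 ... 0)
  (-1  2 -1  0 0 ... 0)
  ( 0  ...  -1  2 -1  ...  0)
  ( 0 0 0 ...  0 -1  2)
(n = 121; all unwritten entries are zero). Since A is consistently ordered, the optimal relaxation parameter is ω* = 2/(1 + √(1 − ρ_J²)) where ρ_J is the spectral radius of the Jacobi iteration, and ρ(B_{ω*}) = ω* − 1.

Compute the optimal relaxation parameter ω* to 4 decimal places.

ρ_J = max_k |cos(kπ/122)| = cos(π/122) = 0.9997
1 − cos²(π/122) = sin²(π/122) ⇒ √(1−ρ_J²) = sin(π/122) = 0.02575.
So ω* = 2/1.02575 = 1.9498 (Young).
ρ_SOR = ω* − 1 = 1.9498 − 1 = 0.9498.

ω* = 1.9498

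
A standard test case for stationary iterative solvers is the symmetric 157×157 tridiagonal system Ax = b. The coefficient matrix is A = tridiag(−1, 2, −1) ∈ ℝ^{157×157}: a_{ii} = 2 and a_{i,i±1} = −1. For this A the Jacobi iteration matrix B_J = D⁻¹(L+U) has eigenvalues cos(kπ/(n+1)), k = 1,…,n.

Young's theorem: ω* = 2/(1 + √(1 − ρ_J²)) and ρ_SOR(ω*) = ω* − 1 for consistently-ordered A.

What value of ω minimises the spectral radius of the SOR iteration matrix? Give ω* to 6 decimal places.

ω* = 1.961011

½·tridiag(1,0,1) at n=157: λ_k = cos(kπ/158); max |λ| at k=1 ⇒ ρ_J = cos(π/158) ≈ 0.999802.
√(1 − cos²(π/158)) = sin(π/158) ≈ 0.0198822.
ω* = 2/(1+0.0198822) = 1.961011
At ω = 1.961011 every |λ(B_ω)| = ω−1, so ρ_SOR = 0.961011.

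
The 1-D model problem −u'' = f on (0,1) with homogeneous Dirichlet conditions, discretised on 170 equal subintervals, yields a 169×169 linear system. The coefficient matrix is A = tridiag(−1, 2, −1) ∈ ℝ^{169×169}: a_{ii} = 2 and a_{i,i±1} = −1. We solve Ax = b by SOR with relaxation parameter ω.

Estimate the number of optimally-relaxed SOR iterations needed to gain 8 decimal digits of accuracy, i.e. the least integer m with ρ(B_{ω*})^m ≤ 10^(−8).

[ρ_J] n=169: ρ(B_J) = cos(π/(n+1)) = cos(π/170) = 0.9998293.
root = sin(π/170) = 0.0184789  (since 1−cos² = sin²).
So ω* = 2/1.0184789 = 1.9637127 (Young).
and ρ(B_{ω*}) = 1.9637127 − 1 = 0.9637127.
8·ln10 = 18.4207; −ln(0.9637127) = 0.0369621; m = ⌈18.4207/0.0369621⌉ = ⌈498.367⌉ = 499.

m = 499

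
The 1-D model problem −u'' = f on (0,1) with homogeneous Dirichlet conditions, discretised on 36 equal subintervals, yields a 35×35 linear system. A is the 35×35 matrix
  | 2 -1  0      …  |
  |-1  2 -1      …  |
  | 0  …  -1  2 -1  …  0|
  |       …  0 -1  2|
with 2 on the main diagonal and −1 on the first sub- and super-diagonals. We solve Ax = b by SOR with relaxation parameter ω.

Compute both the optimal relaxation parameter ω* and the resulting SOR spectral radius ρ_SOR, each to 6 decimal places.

ω* = 1.839663, ρ_SOR = 0.839663

n=35: λ(B_J) = 1 − λ(A)/2 = cos(kπ/36); k=1 gives ρ_J = 0.996195.
root = sin(π/36) = 0.0871557  (since 1−cos² = sin²).
ω* = 2/(1+0.0871557) = 1.839663
ρ_SOR = ω* − 1 = 1.839663 − 1 = 0.839663.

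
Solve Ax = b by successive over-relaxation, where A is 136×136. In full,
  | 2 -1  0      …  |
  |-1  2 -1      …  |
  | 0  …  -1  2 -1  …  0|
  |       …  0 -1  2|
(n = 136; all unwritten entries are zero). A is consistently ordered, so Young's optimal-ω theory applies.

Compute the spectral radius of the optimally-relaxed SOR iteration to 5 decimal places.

ρ_SOR = 0.95517

With n=136, ρ(Jacobi) = cos(π/137) = 0.99974.
√(1−ρ_J²) simplifies to sin(π/137) = 0.022929.
ω* = 2 / (1 + 0.022929) = 2 / 1.022929 ≈ 1.95517.
Hence ρ(B_{ω*}) = 1.95517 − 1 = 0.95517.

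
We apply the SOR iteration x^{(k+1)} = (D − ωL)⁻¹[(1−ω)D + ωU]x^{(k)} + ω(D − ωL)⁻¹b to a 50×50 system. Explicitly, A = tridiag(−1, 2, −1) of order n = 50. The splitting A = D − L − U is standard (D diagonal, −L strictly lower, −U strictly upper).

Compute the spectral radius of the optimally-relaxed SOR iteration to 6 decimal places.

ρ_SOR = 0.884018

[ρ_J] n=50: ρ(B_J) = cos(π/(n+1)) = cos(π/51) = 0.998103.
√(1−ρ_J²) simplifies to sin(π/51) = 0.0615609.
ω* = 2 / (1 + 0.0615609) = 2 / 1.0615609 ≈ 1.884018.
ρ_SOR = ω* − 1 = 1.884018 − 1 = 0.884018.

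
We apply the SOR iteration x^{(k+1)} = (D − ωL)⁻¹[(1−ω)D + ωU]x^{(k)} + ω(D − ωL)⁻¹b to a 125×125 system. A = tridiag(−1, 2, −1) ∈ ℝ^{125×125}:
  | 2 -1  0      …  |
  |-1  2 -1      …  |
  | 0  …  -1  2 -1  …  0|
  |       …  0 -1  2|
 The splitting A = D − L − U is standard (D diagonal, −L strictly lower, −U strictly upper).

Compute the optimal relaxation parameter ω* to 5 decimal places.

ω* = 1.95135

[ρ_J] n=125: ρ(B_J) = cos(π/(n+1)) = cos(π/126) = 0.99969.
1 − cos²(π/126) = sin²(π/126) ⇒ √(1−ρ_J²) = sin(π/126) = 0.024931.
So ω* = 2/1.024931 = 1.95135 (Young).
At ω = 1.95135 every |λ(B_ω)| = ω−1, so ρ_SOR = 0.95135.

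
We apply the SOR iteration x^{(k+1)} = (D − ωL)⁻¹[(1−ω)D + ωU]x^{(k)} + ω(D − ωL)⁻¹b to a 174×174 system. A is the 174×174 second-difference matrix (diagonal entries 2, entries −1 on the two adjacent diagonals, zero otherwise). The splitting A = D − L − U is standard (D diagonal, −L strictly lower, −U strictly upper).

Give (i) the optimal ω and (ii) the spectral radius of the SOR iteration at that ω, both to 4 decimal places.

n=174: λ(B_J) = 1 − λ(A)/2 = cos(kπ/175); k=1 gives ρ_J = 0.9998.
root = sin(π/175) = 0.01795  (since 1−cos² = sin²).
ω* = 2/(1 + 0.01795) = 2/1.01795 = 1.9647.
and ρ(B_{ω*}) = 1.9647 − 1 = 0.9647.

ω* = 1.9647, ρ_SOR = 0.9647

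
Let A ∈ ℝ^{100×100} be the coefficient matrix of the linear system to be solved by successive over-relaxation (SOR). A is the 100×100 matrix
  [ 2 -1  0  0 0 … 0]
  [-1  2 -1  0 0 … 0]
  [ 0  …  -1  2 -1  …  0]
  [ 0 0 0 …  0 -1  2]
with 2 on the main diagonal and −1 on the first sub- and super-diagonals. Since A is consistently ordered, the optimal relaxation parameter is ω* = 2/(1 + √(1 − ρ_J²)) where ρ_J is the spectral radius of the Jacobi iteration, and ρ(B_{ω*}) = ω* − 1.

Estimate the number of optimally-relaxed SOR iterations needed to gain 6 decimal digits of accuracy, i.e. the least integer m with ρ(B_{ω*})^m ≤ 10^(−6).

m = 223

ρ_J = max_k |cos(kπ/101)| = cos(π/101) = 0.9995163
√(1−ρ_J²) simplifies to sin(π/101) = 0.0310999.
Then 2/(1+√(1−ρ_J²)) = 2/(1+0.0310999); ω* = 2/1.0310999 = 1.9396763.
and ρ(B_{ω*}) = 1.9396763 − 1 = 0.9396763.
Need (0.9396763)^m ≤ 10^(−6): m ≥ 6·ln10/|ln 0.9396763| = 13.8155/0.0622198 = 222.043 ⇒ m = 223.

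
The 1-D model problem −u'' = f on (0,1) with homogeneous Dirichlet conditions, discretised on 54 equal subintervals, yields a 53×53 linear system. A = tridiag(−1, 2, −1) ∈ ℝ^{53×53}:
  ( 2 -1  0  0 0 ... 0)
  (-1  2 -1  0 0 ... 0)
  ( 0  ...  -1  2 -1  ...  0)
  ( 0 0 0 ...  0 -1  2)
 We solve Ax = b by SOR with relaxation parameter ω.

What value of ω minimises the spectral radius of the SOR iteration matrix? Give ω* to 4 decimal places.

ω* = 1.8901

With n=53, ρ(Jacobi) = cos(π/54) = 0.9983.
√(1 − cos²(π/54)) = sin(π/54) ≈ 0.05814.
ω* = 2/(1 + 0.05814) = 2/1.05814 = 1.8901.
and ρ(B_{ω*}) = 1.8901 − 1 = 0.8901.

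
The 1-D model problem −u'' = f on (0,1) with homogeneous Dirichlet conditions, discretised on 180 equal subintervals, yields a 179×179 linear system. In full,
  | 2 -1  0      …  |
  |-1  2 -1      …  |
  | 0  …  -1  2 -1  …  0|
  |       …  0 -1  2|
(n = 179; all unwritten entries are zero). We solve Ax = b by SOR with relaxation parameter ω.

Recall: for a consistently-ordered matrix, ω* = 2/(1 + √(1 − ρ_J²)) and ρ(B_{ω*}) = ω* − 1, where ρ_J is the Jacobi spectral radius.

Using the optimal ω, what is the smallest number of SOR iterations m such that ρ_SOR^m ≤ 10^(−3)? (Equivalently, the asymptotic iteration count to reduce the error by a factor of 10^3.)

m = 198

½·tridiag(1,0,1) at n=179: λ_k = cos(kπ/180); max |λ| at k=1 ⇒ ρ_J = cos(π/180) ≈ 0.9998477.
√(1 − cos²(π/180)) = sin(π/180) ≈ 0.0174524.
So ω* = 2/1.0174524 = 1.9656939 (Young).
ρ_SOR = ω* − 1 = 1.9656939 − 1 = 0.9656939.
(0.9656939)^m ≤ 10^{−3}  ⇒  m·ln(0.9656939) ≤ −3·ln10  ⇒  m ≥ 197.882  ⇒  m = 198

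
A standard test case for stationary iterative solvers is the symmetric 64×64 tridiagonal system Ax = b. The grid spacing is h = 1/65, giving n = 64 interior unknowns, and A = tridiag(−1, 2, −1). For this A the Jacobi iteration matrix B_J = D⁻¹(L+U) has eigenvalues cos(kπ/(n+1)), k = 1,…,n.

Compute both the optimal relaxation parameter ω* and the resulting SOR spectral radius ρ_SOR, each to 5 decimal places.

ω* = 1.90783, ρ_SOR = 0.90783

B_J for the 64×64 system has eigenvalues cos(kπ/65); ρ_J = cos(π/65) = 0.99883.
√(1−ρ_J²) = |sin(π/65)| = 0.048313
ω* = 2 / (1 + 0.048313) = 2 / 1.048313 ≈ 1.90783.
and ρ(B_{ω*}) = 1.90783 − 1 = 0.90783.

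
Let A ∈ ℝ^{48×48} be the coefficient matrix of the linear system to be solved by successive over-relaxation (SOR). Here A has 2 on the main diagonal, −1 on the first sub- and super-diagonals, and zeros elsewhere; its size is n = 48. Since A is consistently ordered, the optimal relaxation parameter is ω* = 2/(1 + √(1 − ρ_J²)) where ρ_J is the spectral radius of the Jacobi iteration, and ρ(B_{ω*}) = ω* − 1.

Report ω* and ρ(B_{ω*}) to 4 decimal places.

ω* = 1.8796, ρ_SOR = 0.8796

ρ_J = max_k |cos(kπ/49)| = cos(π/49) = 0.9979
root = sin(π/49) = 0.06407  (since 1−cos² = sin²).
ω* = 2/(1+0.06407) = 1.8796
Hence ρ(B_{ω*}) = 1.8796 − 1 = 0.8796.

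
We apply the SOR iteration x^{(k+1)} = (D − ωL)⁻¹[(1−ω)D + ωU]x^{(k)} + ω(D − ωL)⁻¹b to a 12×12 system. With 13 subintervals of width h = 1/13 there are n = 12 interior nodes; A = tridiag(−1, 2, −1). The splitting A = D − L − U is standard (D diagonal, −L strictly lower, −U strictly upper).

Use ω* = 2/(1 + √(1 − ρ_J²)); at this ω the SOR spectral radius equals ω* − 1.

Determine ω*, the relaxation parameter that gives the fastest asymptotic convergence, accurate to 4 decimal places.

½·tridiag(1,0,1) at n=12: λ_k = cos(kπ/13); max |λ| at k=1 ⇒ ρ_J = cos(π/13) ≈ 0.9709.
√(1−ρ_J²) simplifies to sin(π/13) = 0.23932.
ω* = 2/(1+0.23932) = 1.6138
At ω = 1.6138 every |λ(B_ω)| = ω−1, so ρ_SOR = 0.6138.

ω* = 1.6138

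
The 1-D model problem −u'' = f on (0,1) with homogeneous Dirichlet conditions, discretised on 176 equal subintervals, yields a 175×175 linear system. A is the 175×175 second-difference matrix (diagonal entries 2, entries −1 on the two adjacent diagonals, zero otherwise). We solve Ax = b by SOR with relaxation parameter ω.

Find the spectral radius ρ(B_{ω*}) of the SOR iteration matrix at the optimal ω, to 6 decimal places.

ρ_SOR = 0.964928

½·tridiag(1,0,1) at n=175: λ_k = cos(kπ/176); max |λ| at k=1 ⇒ ρ_J = cos(π/176) ≈ 0.999841.
√(1−ρ_J²) simplifies to sin(π/176) = 0.0178490.
ω* = 2/(1 + 0.0178490) = 2/1.0178490 = 1.964928.
Hence ρ(B_{ω*}) = 1.964928 − 1 = 0.964928.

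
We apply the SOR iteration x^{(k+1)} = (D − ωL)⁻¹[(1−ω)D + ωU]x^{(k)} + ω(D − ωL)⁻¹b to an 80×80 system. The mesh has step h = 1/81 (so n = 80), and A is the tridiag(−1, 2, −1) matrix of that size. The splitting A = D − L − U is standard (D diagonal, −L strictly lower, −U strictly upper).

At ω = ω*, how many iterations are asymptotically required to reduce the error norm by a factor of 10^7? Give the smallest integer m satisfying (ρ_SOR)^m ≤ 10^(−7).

ρ_J = max_k |cos(kπ/81)| = cos(π/81) = 0.9992480
1 − cos²(π/81) = sin²(π/81) ⇒ √(1−ρ_J²) = sin(π/81) = 0.0387754.
ω* = 2 / (1 + 0.0387754) = 2 / 1.0387754 ≈ 1.9253440.
At ω = 1.9253440 every |λ(B_ω)| = ω−1, so ρ_SOR = 0.9253440.
For 7 digits: m = 7·ln10 / (−ln 0.9253440) = 16.1181/0.0775897 = 207.735; round up → m = 208.

m = 208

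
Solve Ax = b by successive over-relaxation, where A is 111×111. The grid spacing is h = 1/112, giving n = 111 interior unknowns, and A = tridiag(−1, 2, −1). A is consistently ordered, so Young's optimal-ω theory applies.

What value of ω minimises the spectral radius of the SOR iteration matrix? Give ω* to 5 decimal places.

ρ_J = max_k |cos(kπ/112)| = cos(π/112) = 0.99961
√(1−ρ_J²) = |sin(π/112)| = 0.028046
Young: ω* = 2/(1+√(1−ρ_J²)) = 2/(1+0.028046) = 2/1.028046 = 1.94544.
and ρ(B_{ω*}) = 1.94544 − 1 = 0.94544.

ω* = 1.94544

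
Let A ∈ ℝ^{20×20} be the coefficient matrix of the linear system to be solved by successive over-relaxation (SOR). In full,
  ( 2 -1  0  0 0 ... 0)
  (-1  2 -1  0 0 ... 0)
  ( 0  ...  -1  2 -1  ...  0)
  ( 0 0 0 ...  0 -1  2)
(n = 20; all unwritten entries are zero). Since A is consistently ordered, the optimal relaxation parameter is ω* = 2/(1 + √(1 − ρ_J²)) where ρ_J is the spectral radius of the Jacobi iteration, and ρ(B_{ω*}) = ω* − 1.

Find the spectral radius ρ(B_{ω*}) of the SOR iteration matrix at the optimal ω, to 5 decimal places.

With n=20, ρ(Jacobi) = cos(π/21) = 0.98883.
root = sin(π/21) = 0.149042  (since 1−cos² = sin²).
ω* = 2/(1+0.149042) = 1.74058
ρ_SOR = ω* − 1 ≈ 0.74058.

ρ_SOR = 0.74058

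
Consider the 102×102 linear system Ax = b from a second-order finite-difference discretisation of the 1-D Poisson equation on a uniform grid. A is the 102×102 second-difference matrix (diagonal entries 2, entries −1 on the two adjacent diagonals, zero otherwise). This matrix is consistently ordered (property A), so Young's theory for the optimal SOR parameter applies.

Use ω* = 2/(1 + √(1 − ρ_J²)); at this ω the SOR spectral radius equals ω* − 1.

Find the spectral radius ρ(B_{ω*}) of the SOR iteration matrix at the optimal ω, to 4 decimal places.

ρ_SOR = 0.9408

½·tridiag(1,0,1) at n=102: λ_k = cos(kπ/103); max |λ| at k=1 ⇒ ρ_J = cos(π/103) ≈ 0.9995.
√(1−ρ_J²) simplifies to sin(π/103) = 0.03050.
ω* = 2/(1 + 0.03050) = 2/1.03050 = 1.9408.
At ω = 1.9408 every |λ(B_ω)| = ω−1, so ρ_SOR = 0.9408.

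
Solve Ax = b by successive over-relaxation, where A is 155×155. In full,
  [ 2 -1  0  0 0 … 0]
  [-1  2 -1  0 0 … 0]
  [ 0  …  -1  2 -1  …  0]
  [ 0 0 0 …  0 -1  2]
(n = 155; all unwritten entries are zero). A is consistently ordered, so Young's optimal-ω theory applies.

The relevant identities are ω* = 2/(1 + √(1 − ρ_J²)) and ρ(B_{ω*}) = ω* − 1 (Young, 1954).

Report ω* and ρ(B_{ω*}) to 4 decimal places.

ω* = 1.9605, ρ_SOR = 0.9605

With n=155, ρ(Jacobi) = cos(π/156) = 0.9998.
√(1 − cos²(π/156)) = sin(π/156) ≈ 0.02014.
So ω* = 2/1.02014 = 1.9605 (Young).
ρ(B_{ω*}) = ω*−1 = 0.9605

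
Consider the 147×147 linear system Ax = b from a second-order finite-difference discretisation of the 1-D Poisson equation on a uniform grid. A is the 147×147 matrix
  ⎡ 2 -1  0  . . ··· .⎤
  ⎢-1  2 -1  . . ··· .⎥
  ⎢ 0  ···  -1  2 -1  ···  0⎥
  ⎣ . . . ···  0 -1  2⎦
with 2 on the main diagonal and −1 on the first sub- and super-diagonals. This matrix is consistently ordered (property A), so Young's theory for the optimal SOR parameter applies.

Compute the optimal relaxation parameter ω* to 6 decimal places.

[ρ_J] n=147: ρ(B_J) = cos(π/(n+1)) = cos(π/148) = 0.999775.
√(1−ρ_J²) = |sin(π/148)| = 0.0212254
So ω* = 2/1.0212254 = 1.958432 (Young).
ρ_SOR = ω* − 1 ≈ 0.958432.

ω* = 1.958432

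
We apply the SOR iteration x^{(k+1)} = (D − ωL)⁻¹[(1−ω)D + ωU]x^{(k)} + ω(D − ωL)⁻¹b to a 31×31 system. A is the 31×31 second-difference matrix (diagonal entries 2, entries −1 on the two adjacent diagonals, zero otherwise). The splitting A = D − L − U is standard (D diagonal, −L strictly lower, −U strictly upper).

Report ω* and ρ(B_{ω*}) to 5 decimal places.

spectrum of D⁻¹(L+U) = {cos(kπ/32) : 1≤k≤31}; ρ_J = cos(π/32) = 0.99518.
√(1 − cos²(π/32)) = sin(π/32) ≈ 0.098017.
Young: ω* = 2/(1+√(1−ρ_J²)) = 2/(1+0.098017) = 2/1.098017 = 1.82147.
At ω = 1.82147 every |λ(B_ω)| = ω−1, so ρ_SOR = 0.82147.

ω* = 1.82147, ρ_SOR = 0.82147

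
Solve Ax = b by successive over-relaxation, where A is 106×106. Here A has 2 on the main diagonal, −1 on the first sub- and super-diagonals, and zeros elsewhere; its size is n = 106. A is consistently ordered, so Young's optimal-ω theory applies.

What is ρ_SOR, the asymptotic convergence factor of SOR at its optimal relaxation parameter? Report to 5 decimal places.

ρ_J = max_k |cos(kπ/107)| = cos(π/107) = 0.99957
1 − cos²(π/107) = sin²(π/107) ⇒ √(1−ρ_J²) = sin(π/107) = 0.029356.
Young: ω* = 2/(1+√(1−ρ_J²)) = 2/(1+0.029356) = 2/1.029356 = 1.94296.
and ρ(B_{ω*}) = 1.94296 − 1 = 0.94296.

ρ_SOR = 0.94296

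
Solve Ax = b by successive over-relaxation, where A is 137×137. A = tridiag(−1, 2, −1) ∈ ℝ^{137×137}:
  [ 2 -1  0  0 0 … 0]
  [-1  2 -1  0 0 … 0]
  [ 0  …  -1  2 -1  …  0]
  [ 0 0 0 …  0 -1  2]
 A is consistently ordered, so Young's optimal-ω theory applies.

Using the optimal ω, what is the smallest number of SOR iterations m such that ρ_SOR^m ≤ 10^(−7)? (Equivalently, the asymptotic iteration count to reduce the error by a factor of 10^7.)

m = 354

n=137: λ(B_J) = 1 − λ(A)/2 = cos(kπ/138); k=1 gives ρ_J = 0.9997409.
√(1−ρ_J²) simplifies to sin(π/138) = 0.0227632.
Young: ω* = 2/(1+√(1−ρ_J²)) = 2/(1+0.0227632) = 2/1.0227632 = 1.9554869.
At ω = 1.9554869 every |λ(B_ω)| = ω−1, so ρ_SOR = 0.9554869.
For 7 digits: m = 7·ln10 / (−ln 0.9554869) = 16.1181/0.0455342 = 353.978; round up → m = 354.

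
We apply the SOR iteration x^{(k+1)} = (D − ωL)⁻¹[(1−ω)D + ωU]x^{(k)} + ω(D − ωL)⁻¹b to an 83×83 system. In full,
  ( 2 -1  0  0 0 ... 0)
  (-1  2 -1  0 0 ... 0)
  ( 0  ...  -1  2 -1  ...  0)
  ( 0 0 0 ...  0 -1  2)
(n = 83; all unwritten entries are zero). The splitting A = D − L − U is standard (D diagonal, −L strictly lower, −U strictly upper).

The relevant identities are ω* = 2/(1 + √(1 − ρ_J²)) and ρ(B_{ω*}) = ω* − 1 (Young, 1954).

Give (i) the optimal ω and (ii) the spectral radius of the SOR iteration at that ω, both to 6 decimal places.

[ρ_J] n=83: ρ(B_J) = cos(π/(n+1)) = cos(π/84) = 0.999301.
root = sin(π/84) = 0.0373912  (since 1−cos² = sin²).
ω* = 2/(1 + 0.0373912) = 2/1.0373912 = 1.927913.
ρ_SOR = ω* − 1 ≈ 0.927913.

ω* = 1.927913, ρ_SOR = 0.927913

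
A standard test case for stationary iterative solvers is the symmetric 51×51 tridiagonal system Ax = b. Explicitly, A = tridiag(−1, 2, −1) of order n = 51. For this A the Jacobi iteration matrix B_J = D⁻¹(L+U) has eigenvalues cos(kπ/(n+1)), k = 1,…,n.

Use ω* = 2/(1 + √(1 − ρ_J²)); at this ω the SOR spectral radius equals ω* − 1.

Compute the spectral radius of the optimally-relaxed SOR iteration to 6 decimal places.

n=51: λ(B_J) = 1 − λ(A)/2 = cos(kπ/52); k=1 gives ρ_J = 0.998176.
root = sin(π/52) = 0.0603785  (since 1−cos² = sin²).
Young: ω* = 2/(1+√(1−ρ_J²)) = 2/(1+0.0603785) = 2/1.0603785 = 1.886119.
At ω = 1.886119 every |λ(B_ω)| = ω−1, so ρ_SOR = 0.886119.

ρ_SOR = 0.886119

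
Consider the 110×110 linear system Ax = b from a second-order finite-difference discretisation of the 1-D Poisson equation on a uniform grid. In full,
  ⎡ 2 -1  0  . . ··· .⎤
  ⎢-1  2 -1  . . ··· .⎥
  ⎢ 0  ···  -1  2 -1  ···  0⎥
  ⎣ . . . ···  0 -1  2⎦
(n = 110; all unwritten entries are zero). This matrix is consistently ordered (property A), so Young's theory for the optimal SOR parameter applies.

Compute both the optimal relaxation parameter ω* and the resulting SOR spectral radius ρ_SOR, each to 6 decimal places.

ω* = 1.944960, ρ_SOR = 0.944960

ρ_J = max_k |cos(kπ/111)| = cos(π/111) = 0.999600
1 − cos²(π/111) = sin²(π/111) ⇒ √(1−ρ_J²) = sin(π/111) = 0.0282989.
So ω* = 2/1.0282989 = 1.944960 (Young).
and ρ(B_{ω*}) = 1.944960 − 1 = 0.944960.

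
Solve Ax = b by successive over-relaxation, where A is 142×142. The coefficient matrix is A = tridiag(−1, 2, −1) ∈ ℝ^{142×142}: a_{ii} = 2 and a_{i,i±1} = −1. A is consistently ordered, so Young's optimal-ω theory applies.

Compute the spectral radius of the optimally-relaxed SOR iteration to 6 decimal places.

ρ_SOR = 0.957010

½·tridiag(1,0,1) at n=142: λ_k = cos(kπ/143); max |λ| at k=1 ⇒ ρ_J = cos(π/143) ≈ 0.999759.
√(1 − cos²(π/143)) = sin(π/143) ≈ 0.0219674.
So ω* = 2/1.0219674 = 1.957010 (Young).
ρ(B_{ω*}) = ω*−1 = 0.957010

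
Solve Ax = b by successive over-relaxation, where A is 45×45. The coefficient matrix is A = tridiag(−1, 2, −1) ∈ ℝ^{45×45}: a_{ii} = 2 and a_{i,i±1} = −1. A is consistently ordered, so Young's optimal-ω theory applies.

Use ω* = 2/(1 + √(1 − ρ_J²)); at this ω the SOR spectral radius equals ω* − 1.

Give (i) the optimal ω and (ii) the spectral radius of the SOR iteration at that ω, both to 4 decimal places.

½·tridiag(1,0,1) at n=45: λ_k = cos(kπ/46); max |λ| at k=1 ⇒ ρ_J = cos(π/46) ≈ 0.9977.
√(1−ρ_J²) = |sin(π/46)| = 0.06824
ω* = 2/(1+0.06824) = 1.8722
ρ_SOR = ω* − 1 ≈ 0.8722.

ω* = 1.8722, ρ_SOR = 0.8722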